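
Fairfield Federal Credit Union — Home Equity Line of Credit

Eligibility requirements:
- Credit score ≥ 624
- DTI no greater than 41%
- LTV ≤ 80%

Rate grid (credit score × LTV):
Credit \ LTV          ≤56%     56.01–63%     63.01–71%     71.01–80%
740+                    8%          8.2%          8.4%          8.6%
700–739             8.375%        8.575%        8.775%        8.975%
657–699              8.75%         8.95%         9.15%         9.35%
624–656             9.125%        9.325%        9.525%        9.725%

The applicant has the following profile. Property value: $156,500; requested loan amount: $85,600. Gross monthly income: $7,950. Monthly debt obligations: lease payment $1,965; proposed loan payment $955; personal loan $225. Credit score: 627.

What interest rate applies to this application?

Credit score 627 ≥ 624; Total monthly debts = (1,965 + 955 + 225) = 3,145. Debt-to-income = 3,145/7,950 = 39.6% — meets 41% limit
LTV = 85,600/156,500 = 54.7% ≤ 80%
Row: 627 falls in 624–656. Column: 54.7% falls in ≤56%. Rate = 9.125%.

9.125%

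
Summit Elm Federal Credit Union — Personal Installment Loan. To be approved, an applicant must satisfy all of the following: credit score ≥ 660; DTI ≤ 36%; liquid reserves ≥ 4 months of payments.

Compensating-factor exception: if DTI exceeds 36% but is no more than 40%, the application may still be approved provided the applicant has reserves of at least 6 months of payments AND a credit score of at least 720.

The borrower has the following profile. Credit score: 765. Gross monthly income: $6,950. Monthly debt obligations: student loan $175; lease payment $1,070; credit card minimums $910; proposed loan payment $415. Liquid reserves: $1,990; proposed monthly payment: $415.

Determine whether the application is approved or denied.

Denied

Credit score 765 ≥ 660 (meets base)
Total debts = (175 + 1,070 + 910 + 415) = 2,570. DTI = 2,570/6,950 = 37% > 36% — standard DTI limit exceeded.
Reserves: 1,990 ÷ 415 = 4.8 months (meets 4-month minimum)
37% falls in the override range (36%–40%), so the compensating-factor test applies.
Override check — reserves: 4.8 mo (short of 6); score: 765 (ok).
Override conditions not both satisfied; exception does not apply.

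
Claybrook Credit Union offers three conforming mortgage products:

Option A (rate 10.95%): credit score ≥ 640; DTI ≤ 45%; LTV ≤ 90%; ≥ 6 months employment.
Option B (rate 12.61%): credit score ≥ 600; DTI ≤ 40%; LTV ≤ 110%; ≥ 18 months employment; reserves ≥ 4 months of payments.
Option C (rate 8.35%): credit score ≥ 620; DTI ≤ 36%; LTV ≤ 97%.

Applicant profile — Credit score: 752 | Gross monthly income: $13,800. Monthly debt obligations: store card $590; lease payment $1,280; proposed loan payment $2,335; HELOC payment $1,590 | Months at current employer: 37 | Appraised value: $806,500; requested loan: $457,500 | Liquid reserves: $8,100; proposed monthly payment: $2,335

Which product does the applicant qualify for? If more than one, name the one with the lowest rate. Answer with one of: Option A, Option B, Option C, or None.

Option A

Total debts = (590 + 1,280 + 2,335 + 1,590) = 5,795; DTI = 5,795/13,800 = 42%.
LTV = 457,500/806,500 = 56.7%.
Reserves = 8,100/2,335 = 3.5 months.
Option A: score 752 ≥ 640; DTI 42% ≤ 45%; LTV 56.7% ≤ 90%; employment 37 ≥ 6 mo → qualifies.
Option B: score 752 ≥ 600; DTI 42% > 40%; LTV 56.7% ≤ 110%; employment 37 ≥ 18 mo; reserves 3.5 < 4 mo → does not qualify.
Option C: score 752 ≥ 620; DTI 42% > 36%; LTV 56.7% ≤ 97% → does not qualify.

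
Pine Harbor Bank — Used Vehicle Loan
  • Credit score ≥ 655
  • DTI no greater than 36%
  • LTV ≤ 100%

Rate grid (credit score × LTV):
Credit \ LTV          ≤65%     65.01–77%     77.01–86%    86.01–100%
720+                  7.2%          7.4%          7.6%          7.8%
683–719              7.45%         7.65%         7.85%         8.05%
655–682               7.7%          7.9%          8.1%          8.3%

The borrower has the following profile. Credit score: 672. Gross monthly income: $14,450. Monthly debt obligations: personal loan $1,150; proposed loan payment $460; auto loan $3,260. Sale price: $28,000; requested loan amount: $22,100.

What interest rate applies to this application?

Credit score 672 ≥ 655; Total monthly debts = (1,150 + 460 + 3,260) = 4,870. DTI = 4,870/14,450 = 33.7% ≤ 36%
LTV = 22,100/28,000 = 78.9% ≤ 100%
Row: 672 falls in 655–682. Column: 78.9% falls in 77.01–86%. Rate = 8.1%.

8.1%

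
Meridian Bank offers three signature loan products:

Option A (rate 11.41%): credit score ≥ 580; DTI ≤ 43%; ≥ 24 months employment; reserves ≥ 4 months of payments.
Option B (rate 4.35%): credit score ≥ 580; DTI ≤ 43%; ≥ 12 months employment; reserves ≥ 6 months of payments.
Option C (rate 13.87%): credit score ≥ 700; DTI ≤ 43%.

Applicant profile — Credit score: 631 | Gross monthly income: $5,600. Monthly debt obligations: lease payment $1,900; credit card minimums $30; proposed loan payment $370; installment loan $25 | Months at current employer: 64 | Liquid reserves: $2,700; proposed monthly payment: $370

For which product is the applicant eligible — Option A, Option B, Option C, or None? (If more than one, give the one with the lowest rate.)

Total debts = (1,900 + 30 + 370 + 25) = 2,325; DTI = 2,325/5,600 = 41.5%.
Reserves = 2,700/370 = 7.3 months.
Option A: score 631 ≥ 580; DTI 41.5% ≤ 43%; employment 64 ≥ 24 mo; reserves 7.3 ≥ 4 mo → qualifies.
Option B: score 631 ≥ 580; DTI 41.5% ≤ 43%; employment 64 ≥ 12 mo; reserves 7.3 ≥ 6 mo → qualifies.
Option C: score 631 < 700; DTI 41.5% ≤ 43% → does not qualify.
Qualifying: Option A, Option B. Lowest rate is 4.35% → Option B.

Option B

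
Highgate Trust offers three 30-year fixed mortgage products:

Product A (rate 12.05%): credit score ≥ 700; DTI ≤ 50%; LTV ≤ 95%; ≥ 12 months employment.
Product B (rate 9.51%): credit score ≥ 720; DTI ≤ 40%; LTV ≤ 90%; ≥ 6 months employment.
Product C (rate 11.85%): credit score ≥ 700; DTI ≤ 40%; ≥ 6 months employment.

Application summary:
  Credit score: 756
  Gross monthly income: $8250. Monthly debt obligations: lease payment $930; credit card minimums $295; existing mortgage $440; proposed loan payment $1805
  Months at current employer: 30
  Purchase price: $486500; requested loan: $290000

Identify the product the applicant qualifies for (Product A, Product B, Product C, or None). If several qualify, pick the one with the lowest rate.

Total debts = (930 + 295 + 440 + 1,805) = 3,470; DTI = 3,470/8,250 = 42.1%.
LTV = 290,000/486,500 = 59.6%.
Product A: score 756 ≥ 700; DTI 42.1% ≤ 50%; LTV 59.6% ≤ 95%; employment 30 ≥ 12 mo → qualifies.
Product B: score 756 ≥ 720; DTI 42.1% > 40%; LTV 59.6% ≤ 90%; employment 30 ≥ 6 mo → does not qualify.
Product C: score 756 ≥ 700; DTI 42.1% > 40%; employment 30 ≥ 6 mo → does not qualify.

Product A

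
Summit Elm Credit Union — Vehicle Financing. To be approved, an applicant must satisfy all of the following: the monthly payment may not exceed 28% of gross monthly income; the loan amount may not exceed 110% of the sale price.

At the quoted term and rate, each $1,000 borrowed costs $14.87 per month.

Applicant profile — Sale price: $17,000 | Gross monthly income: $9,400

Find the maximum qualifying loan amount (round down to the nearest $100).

Payment cap: 28% × $9,400 = $2,632/month.
At $14.87 per $1,000, that supports 2,632/14.87 × 1,000 ≈ $177,000 → $177,000.
LTV cap: 110% × $17,000 = $18,700 → $18,700.
Binding constraint: loan-to-value.

$18,700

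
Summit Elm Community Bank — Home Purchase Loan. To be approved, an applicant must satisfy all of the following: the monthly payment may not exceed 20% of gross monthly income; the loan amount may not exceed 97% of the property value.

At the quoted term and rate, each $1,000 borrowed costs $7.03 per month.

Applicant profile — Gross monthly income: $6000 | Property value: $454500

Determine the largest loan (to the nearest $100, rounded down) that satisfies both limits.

Payment cap: 20% × $6,000 = $1,200/month.
At $7.03 per $1,000, that supports 1,200/7.03 × 1,000 ≈ $170,697 → $170,600.
LTV cap: 97% × $454,500 = $440,865 → $440,800.
Binding constraint: payment-to-income.

$170,600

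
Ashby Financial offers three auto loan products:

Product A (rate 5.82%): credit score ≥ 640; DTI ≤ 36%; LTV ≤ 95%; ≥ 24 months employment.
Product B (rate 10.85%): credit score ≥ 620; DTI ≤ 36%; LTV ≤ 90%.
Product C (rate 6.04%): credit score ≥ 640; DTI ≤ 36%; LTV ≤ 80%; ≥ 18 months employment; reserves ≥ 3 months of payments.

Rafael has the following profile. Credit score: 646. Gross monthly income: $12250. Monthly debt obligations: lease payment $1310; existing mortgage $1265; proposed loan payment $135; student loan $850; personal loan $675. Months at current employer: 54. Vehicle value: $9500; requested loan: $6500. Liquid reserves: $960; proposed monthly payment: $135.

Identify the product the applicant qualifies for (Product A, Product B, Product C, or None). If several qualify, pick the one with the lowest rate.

Total debts = (1,310 + 1,265 + 135 + 850 + 675) = 4,235; DTI = 4,235/12,250 = 34.6%.
LTV = 6,500/9,500 = 68.4%.
Reserves = 960/135 = 7.1 months.
Product A: score 646 ≥ 640; DTI 34.6% ≤ 36%; LTV 68.4% ≤ 95%; employment 54 ≥ 24 mo → qualifies.
Product B: score 646 ≥ 620; DTI 34.6% ≤ 36%; LTV 68.4% ≤ 90% → qualifies.
Product C: score 646 ≥ 640; DTI 34.6% ≤ 36%; LTV 68.4% ≤ 80%; employment 54 ≥ 18 mo; reserves 7.1 ≥ 3 mo → qualifies.
Qualifying: Product A, Product B, Product C. Lowest rate is 5.82% → Product A.

Product A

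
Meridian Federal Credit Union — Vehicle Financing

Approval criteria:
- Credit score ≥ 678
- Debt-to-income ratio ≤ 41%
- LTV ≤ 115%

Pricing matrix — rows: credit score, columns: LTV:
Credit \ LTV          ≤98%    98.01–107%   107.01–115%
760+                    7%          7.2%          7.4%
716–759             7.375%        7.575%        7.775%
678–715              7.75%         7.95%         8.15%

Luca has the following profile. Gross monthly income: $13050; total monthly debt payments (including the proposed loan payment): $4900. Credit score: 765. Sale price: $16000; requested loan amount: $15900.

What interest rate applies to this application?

7.2%

Credit score 765 ≥ 678; DTI: 4,900 ÷ 13,050 = 37.5%, within the 41% cap
Loan-to-value = 15,900/16,000 = 99.4% — pass (115% max)
Credit 765 → row 760+; LTV 99.4% → column 98.01–107%. Grid cell → 7.2%.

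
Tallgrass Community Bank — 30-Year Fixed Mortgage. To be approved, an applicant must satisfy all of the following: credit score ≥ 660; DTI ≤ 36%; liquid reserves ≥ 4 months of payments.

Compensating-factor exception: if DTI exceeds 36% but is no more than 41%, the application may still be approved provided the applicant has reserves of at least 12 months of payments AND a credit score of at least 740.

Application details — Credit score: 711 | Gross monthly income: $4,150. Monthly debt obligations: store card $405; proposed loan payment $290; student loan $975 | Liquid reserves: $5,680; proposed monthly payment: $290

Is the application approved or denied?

Credit score 711 ≥ 660 (meets base)
Total debts = (405 + 290 + 975) = 1,670. DTI: 1,670 ÷ 4,150 = 40.2%, over the 36% base limit.
Liquid reserves cover 5,680/290 = 19.6 months — ≥ 4 required
DTI 40.2% is within the 36%–41% exception band; checking compensating factors.
Override check — reserves: 19.6 mo (ok); score: 711 (below 740).
Compensating-factor requirement not fully met.

Denied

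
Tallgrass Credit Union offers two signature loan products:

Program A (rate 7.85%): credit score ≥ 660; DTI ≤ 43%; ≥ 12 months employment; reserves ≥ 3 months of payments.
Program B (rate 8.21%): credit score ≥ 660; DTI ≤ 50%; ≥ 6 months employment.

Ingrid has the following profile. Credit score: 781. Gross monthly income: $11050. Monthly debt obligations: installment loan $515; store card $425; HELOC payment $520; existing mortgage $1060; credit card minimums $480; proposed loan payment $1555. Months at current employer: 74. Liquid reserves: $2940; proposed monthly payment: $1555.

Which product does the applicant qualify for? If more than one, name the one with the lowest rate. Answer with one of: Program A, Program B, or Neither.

Total debts = (515 + 425 + 520 + 1,060 + 480 + 1,555) = 4,555; DTI = 4,555/11,050 = 41.2%.
Reserves = 2,940/1,555 = 1.9 months.
Program A: score 781 ≥ 660; DTI 41.2% ≤ 43%; employment 74 ≥ 12 mo; reserves 1.9 < 3 mo → does not qualify.
Program B: score 781 ≥ 660; DTI 41.2% ≤ 50%; employment 74 ≥ 6 mo → qualifies.

Program B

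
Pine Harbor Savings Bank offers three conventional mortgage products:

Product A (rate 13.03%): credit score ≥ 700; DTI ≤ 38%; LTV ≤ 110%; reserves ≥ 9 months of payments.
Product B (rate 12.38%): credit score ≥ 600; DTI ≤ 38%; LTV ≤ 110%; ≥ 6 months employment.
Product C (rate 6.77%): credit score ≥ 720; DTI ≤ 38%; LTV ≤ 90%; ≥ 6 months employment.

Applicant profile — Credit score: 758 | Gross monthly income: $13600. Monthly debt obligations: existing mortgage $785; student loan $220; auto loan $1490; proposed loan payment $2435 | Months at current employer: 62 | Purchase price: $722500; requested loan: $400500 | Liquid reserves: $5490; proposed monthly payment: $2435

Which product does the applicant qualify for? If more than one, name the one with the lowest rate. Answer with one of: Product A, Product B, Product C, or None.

Product C

Total debts = (785 + 220 + 1,490 + 2,435) = 4,930; DTI = 4,930/13,600 = 36.2%.
LTV = 400,500/722,500 = 55.4%.
Reserves = 5,490/2,435 = 2.3 months.
Product A: score 758 ≥ 700; DTI 36.2% ≤ 38%; LTV 55.4% ≤ 110%; reserves 2.3 < 9 mo → does not qualify.
Product B: score 758 ≥ 600; DTI 36.2% ≤ 38%; LTV 55.4% ≤ 110%; employment 62 ≥ 6 mo → qualifies.
Product C: score 758 ≥ 720; DTI 36.2% ≤ 38%; LTV 55.4% ≤ 90%; employment 62 ≥ 6 mo → qualifies.
Qualifying: Product B, Product C. Lowest rate is 6.77% → Product C.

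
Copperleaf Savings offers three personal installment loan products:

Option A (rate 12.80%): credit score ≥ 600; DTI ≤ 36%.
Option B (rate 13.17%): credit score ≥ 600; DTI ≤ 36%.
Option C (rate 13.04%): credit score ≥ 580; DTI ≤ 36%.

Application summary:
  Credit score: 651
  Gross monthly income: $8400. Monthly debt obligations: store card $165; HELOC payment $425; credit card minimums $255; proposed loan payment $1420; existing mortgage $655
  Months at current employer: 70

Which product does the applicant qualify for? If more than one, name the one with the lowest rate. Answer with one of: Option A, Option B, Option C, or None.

Option A

Total debts = (165 + 425 + 255 + 1,420 + 655) = 2,920; DTI = 2,920/8,400 = 34.8%.
Option A: score 651 ≥ 600; DTI 34.8% ≤ 36% → qualifies.
Option B: score 651 ≥ 600; DTI 34.8% ≤ 36% → qualifies.
Option C: score 651 ≥ 580; DTI 34.8% ≤ 36% → qualifies.
Qualifying: Option A, Option B, Option C. Lowest rate is 12.80% → Option A.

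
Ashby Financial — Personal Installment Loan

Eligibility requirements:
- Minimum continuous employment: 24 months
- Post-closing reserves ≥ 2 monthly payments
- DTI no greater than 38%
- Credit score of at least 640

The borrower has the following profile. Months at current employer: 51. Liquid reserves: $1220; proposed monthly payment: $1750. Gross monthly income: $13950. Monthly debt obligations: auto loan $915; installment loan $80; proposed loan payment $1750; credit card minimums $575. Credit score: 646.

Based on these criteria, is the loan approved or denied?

Employment 51 ≥ 24 months
Liquid reserves cover 1,220/1,750 = 0.7 months — < 2 required
Total monthly debts = (915 + 80 + 1,750 + 575) = 3,320. Debt-to-income = 3,320/13,950 = 23.8% — meets 38% limit
Credit score 646 ≥ 640 (meets)
Fails on reserves.

Denied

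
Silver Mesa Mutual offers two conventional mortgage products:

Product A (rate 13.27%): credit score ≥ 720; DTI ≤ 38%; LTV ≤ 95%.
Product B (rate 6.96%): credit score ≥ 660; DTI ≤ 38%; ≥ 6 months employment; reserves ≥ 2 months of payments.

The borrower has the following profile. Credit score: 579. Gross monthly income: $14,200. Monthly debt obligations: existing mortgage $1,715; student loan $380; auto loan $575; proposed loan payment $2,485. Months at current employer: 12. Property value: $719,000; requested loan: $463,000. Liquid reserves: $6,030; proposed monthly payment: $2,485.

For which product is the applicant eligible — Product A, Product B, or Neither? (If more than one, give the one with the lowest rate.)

Total debts = (1,715 + 380 + 575 + 2,485) = 5,155; DTI = 5,155/14,200 = 36.3%.
LTV = 463,000/719,000 = 64.4%.
Reserves = 6,030/2,485 = 2.4 months.
Product A: score 579 < 720; DTI 36.3% ≤ 38%; LTV 64.4% ≤ 95% → does not qualify.
Product B: score 579 < 660; DTI 36.3% ≤ 38%; employment 12 ≥ 6 mo; reserves 2.4 ≥ 2 mo → does not qualify.

Neither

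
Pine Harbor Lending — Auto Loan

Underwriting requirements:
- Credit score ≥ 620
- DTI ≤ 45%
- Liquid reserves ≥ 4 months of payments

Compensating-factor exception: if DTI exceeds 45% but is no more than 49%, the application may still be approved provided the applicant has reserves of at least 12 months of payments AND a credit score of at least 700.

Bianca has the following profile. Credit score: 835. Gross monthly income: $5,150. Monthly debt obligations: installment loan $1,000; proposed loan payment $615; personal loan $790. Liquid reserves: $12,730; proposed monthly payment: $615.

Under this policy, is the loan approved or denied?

Credit score 835 ≥ 620 (meets base)
Total debts = (1,000 + 615 + 790) = 2,405. DTI = 2,405/5,150 = 46.7% > 45% — standard DTI limit exceeded.
Reserves = 12,730/615 = 20.7 months ≥ 4
DTI 46.7% is within the 45%–49% exception band; checking compensating factors.
Reserves 20.7 ≥ 12 months; credit score 835 ≥ 700.
Both override conditions satisfied; DTI exception granted.

Approved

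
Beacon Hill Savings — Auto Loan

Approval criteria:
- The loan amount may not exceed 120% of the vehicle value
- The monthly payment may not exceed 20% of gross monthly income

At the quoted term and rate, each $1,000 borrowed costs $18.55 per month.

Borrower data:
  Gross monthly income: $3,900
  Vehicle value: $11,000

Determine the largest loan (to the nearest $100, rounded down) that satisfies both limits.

$13,200

Payment cap: 20% × $3,900 = $780/month.
At $18.55 per $1,000, that supports 780/18.55 × 1,000 ≈ $42,048 → $42,000.
LTV cap: 120% × $11,000 = $13,200 → $13,200.
Binding constraint: loan-to-value.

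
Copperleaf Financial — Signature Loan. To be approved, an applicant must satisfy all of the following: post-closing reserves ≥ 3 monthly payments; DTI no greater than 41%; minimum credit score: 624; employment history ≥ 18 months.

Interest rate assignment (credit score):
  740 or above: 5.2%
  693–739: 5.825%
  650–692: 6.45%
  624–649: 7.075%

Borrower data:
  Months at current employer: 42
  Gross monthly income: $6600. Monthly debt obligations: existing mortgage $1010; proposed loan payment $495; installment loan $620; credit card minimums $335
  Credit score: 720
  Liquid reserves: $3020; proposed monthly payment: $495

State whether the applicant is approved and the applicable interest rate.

Approved at 5.825%

Credit score 720 ≥ 624 (meets minimum)
Reserves: 3,020 ÷ 495 = 6.1 months (meets 3-month minimum)
Total monthly debts = (1,010 + 495 + 620 + 335) = 2,460. Debt-to-income = 2,460/6,600 = 37.3% — meets 41% limit
Employment 42 ≥ 18 months
All requirements met. Score 720 falls in the 693–739 tier → 5.825%.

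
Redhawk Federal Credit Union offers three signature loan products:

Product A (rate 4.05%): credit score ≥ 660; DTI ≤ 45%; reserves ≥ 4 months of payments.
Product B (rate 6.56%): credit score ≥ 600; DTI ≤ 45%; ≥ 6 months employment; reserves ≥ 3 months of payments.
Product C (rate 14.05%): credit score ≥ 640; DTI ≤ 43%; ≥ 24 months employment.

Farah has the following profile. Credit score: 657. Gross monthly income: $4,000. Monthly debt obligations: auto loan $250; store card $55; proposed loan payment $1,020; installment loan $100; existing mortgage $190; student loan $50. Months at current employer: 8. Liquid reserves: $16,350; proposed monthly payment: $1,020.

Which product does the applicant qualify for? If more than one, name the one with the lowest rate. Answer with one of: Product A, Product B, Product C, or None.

Total debts = (250 + 55 + 1,020 + 100 + 190 + 50) = 1,665; DTI = 1,665/4,000 = 41.6%.
Reserves = 16,350/1,020 = 16.0 months.
Product A: score 657 < 660; DTI 41.6% ≤ 45%; reserves 16.0 ≥ 4 mo → does not qualify.
Product B: score 657 ≥ 600; DTI 41.6% ≤ 45%; employment 8 ≥ 6 mo; reserves 16.0 ≥ 3 mo → qualifies.
Product C: score 657 ≥ 640; DTI 41.6% ≤ 43%; employment 8 < 24 mo → does not qualify.

Product B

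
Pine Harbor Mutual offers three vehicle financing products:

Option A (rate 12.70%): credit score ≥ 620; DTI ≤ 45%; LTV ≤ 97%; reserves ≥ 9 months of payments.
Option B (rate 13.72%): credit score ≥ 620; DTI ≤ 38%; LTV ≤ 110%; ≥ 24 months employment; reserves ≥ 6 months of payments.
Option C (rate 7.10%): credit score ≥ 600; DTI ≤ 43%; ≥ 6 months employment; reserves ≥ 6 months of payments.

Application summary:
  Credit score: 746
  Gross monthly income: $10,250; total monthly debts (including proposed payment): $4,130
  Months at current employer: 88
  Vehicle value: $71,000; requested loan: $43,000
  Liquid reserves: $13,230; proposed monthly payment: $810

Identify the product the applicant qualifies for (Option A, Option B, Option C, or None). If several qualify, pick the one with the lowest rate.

Option C

DTI = 4,130/10,250 = 40.3%.
LTV = 43,000/71,000 = 60.6%.
Reserves = 13,230/810 = 16.3 months.
Option A: score 746 ≥ 620; DTI 40.3% ≤ 45%; LTV 60.6% ≤ 97%; reserves 16.3 ≥ 9 mo → qualifies.
Option B: score 746 ≥ 620; DTI 40.3% > 38%; LTV 60.6% ≤ 110%; employment 88 ≥ 24 mo; reserves 16.3 ≥ 6 mo → does not qualify.
Option C: score 746 ≥ 600; DTI 40.3% ≤ 43%; employment 88 ≥ 6 mo; reserves 16.3 ≥ 6 mo → qualifies.
Qualifying: Option A, Option C. Lowest rate is 7.10% → Option C.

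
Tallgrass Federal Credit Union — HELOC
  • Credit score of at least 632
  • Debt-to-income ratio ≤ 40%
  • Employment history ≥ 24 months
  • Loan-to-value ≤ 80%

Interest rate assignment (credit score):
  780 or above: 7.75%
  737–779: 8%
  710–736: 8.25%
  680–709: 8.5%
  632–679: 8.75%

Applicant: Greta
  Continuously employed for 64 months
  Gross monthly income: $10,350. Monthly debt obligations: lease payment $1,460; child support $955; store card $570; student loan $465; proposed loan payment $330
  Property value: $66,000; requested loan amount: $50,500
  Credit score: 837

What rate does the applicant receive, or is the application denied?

Approved at 7.75%

Credit score 837 ≥ 632 (meets minimum)
Employment 64 ≥ 24 months
Total monthly debts = (1,460 + 955 + 570 + 465 + 330) = 3,780. DTI: 3,780 ÷ 10,350 = 36.5%, within the 40% cap
Loan-to-value = 50,500/66,000 = 76.5% — pass (80% max)
All requirements met. Score 837 falls in the 780 or above tier → 7.75%.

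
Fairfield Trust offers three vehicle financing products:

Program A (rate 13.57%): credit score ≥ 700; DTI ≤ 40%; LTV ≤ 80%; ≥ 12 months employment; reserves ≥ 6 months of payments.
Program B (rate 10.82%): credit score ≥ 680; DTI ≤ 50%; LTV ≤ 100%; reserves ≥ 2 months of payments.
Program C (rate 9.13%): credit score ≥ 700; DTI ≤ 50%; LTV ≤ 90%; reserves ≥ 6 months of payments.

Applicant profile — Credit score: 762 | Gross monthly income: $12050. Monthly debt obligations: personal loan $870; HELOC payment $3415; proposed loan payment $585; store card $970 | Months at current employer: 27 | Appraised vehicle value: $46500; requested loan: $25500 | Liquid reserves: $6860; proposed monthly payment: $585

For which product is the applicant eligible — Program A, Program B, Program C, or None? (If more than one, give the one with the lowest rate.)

Total debts = (870 + 3,415 + 585 + 970) = 5,840; DTI = 5,840/12,050 = 48.5%.
LTV = 25,500/46,500 = 54.8%.
Reserves = 6,860/585 = 11.7 months.
Program A: score 762 ≥ 700; DTI 48.5% > 40%; LTV 54.8% ≤ 80%; employment 27 ≥ 12 mo; reserves 11.7 ≥ 6 mo → does not qualify.
Program B: score 762 ≥ 680; DTI 48.5% ≤ 50%; LTV 54.8% ≤ 100%; reserves 11.7 ≥ 2 mo → qualifies.
Program C: score 762 ≥ 700; DTI 48.5% ≤ 50%; LTV 54.8% ≤ 90%; reserves 11.7 ≥ 6 mo → qualifies.
Qualifying: Program B, Program C. Lowest rate is 9.13% → Program C.

Program C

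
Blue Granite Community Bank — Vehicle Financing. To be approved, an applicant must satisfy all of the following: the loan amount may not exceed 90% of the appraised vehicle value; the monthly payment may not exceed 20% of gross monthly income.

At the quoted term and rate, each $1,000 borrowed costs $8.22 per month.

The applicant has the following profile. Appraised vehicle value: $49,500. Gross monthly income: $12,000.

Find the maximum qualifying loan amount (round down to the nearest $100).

Payment cap: 20% × $12,000 = $2,400/month.
At $8.22 per $1,000, that supports 2,400/8.22 × 1,000 ≈ $291,970 → $291,900.
LTV cap: 90% × $49,500 = $44,550 → $44,500.
Binding constraint: loan-to-value.

$44,500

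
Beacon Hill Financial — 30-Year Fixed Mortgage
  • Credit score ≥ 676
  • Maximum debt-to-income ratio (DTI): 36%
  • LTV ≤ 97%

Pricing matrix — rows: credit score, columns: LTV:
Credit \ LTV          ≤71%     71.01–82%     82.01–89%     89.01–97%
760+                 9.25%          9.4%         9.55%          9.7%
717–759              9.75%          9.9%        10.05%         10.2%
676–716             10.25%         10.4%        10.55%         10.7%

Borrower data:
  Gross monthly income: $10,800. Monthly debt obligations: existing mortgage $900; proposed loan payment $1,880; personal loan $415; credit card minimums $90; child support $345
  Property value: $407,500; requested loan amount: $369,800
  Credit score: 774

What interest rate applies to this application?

9.7%

Credit score 774 ≥ 676; Total monthly debts = (900 + 1,880 + 415 + 90 + 345) = 3,630. DTI = 3,630/10,800 = 33.6% ≤ 36%
Loan-to-value = 369,800/407,500 = 90.7% — pass (97% max)
Credit 774 → row 760+; LTV 90.7% → column 89.01–97%. Grid cell → 9.7%.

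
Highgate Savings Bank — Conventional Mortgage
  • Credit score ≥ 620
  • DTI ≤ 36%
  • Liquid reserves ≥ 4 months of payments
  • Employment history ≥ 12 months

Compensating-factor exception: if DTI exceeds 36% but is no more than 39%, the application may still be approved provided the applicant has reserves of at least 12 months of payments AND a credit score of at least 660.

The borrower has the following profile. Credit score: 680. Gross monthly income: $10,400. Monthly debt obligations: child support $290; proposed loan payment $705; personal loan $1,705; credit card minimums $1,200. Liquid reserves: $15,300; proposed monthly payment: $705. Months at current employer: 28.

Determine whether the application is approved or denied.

Approved

Credit score 680 ≥ 620 (meets base)
Total debts = (290 + 705 + 1,705 + 1,200) = 3,900. DTI: 3,900 ÷ 10,400 = 37.5%, over the 36% base limit.
Reserves = 15,300/705 = 21.7 months ≥ 4
Employment 28 ≥ 12 months
37.5% falls in the override range (36%–39%), so the compensating-factor test applies.
Override check — reserves: 21.7 mo (ok); score: 680 (ok).
Both compensating conditions met → exception applies.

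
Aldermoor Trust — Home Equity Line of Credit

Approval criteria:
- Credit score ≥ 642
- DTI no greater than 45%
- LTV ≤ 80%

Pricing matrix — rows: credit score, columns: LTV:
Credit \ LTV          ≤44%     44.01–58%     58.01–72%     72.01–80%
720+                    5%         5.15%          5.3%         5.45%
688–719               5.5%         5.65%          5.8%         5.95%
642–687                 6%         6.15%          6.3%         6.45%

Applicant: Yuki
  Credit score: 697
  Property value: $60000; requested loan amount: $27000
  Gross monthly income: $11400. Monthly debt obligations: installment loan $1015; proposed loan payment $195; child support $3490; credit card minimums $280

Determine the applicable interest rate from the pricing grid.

5.65%

Credit score 697 ≥ 642; Total monthly debts = (1,015 + 195 + 3,490 + 280) = 4,980. DTI: 4,980 ÷ 11,400 = 43.7%, within the 45% cap
LTV: 27,000 ÷ 60,000 = 45%, within 80% cap
Credit 697 → row 688–719; LTV 45% → column 44.01–58%. Grid cell → 5.65%.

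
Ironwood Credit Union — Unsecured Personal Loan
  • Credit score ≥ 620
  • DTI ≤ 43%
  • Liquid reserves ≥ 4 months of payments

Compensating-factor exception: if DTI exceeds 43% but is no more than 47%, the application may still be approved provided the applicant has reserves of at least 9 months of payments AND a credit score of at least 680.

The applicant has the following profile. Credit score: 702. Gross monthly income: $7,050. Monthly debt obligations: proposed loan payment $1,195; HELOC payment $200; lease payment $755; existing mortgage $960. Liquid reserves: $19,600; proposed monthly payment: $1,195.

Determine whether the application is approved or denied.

Credit score 702 ≥ 620 (meets base)
Total debts = (1,195 + 200 + 755 + 960) = 3,110. DTI = 3,110/7,050 = 44.1% > 43% — standard DTI limit exceeded.
Reserves: 19,600 ÷ 1,195 = 16.4 months (meets 4-month minimum)
DTI 44.1% is within the 43%–47% exception band; checking compensating factors.
Reserves 16.4 ≥ 9 months; credit score 702 ≥ 680.
Both override conditions satisfied; DTI exception granted.

Approved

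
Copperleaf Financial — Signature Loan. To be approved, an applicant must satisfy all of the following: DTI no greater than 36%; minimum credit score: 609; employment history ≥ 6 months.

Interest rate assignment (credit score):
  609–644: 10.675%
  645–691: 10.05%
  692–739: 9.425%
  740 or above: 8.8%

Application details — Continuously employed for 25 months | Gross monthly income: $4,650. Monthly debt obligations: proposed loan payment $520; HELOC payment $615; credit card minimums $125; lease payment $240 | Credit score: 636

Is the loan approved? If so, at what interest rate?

Credit score 636 ≥ 609 (meets minimum)
Employment 25 ≥ 6 months
Total monthly debts = (520 + 615 + 125 + 240) = 1,500. DTI = 1,500/4,650 = 32.3% ≤ 36%
All requirements met. Score 636 falls in the 609–644 tier → 10.675%.

Approved at 10.675%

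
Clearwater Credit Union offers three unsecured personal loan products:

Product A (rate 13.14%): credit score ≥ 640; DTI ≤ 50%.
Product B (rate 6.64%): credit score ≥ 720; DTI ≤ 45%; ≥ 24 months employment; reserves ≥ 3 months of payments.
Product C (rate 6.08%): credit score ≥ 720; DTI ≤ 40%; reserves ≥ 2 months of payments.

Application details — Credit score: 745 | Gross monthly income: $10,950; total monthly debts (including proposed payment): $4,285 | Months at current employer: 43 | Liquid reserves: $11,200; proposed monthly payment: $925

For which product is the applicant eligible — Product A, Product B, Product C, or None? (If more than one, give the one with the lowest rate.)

DTI = 4,285/10,950 = 39.1%.
Reserves = 11,200/925 = 12.1 months.
Product A: score 745 ≥ 640; DTI 39.1% ≤ 50% → qualifies.
Product B: score 745 ≥ 720; DTI 39.1% ≤ 45%; employment 43 ≥ 24 mo; reserves 12.1 ≥ 3 mo → qualifies.
Product C: score 745 ≥ 720; DTI 39.1% ≤ 40%; reserves 12.1 ≥ 2 mo → qualifies.
Qualifying: Product A, Product B, Product C. Lowest rate is 6.08% → Product C.

Product C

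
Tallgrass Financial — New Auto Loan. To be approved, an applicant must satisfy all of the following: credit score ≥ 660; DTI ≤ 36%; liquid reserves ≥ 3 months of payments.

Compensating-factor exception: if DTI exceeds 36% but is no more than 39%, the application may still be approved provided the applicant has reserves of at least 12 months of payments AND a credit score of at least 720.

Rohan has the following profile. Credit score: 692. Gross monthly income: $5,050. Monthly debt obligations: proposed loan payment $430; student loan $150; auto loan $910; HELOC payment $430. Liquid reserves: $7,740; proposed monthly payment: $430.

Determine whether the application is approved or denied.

Denied

Credit score 692 ≥ 660 (meets base)
Total debts = (430 + 150 + 910 + 430) = 1,920. DTI: 1,920 ÷ 5,050 = 38%, over the 36% base limit.
Reserves = 7,740/430 = 18.0 months ≥ 3
38% falls in the override range (36%–39%), so the compensating-factor test applies.
Reserves 18.0 ≥ 12 months; credit score 692 < 720.
Compensating-factor requirement not fully met.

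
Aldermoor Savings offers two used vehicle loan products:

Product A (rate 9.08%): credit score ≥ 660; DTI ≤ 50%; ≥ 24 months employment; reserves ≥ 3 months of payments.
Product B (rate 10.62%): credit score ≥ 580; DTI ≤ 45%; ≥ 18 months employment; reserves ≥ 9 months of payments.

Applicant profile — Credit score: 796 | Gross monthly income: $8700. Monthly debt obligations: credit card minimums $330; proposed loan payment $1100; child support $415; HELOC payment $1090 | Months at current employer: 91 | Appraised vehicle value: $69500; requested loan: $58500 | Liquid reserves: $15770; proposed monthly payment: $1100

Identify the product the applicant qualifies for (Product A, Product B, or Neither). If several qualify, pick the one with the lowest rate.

Total debts = (330 + 1,100 + 415 + 1,090) = 2,935; DTI = 2,935/8,700 = 33.7%.
LTV = 58,500/69,500 = 84.2%.
Reserves = 15,770/1,100 = 14.3 months.
Product A: score 796 ≥ 660; DTI 33.7% ≤ 50%; employment 91 ≥ 24 mo; reserves 14.3 ≥ 3 mo → qualifies.
Product B: score 796 ≥ 580; DTI 33.7% ≤ 45%; employment 91 ≥ 18 mo; reserves 14.3 ≥ 9 mo → qualifies.
Qualifying: Product A, Product B. Lowest rate is 9.08% → Product A.

Product A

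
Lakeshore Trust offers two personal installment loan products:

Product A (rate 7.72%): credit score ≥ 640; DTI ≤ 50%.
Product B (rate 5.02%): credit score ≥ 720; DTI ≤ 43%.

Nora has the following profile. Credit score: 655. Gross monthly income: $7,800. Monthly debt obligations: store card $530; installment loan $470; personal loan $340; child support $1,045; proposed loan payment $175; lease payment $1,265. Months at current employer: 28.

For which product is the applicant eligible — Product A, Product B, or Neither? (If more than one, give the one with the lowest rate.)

Total debts = (530 + 470 + 340 + 1,045 + 175 + 1,265) = 3,825; DTI = 3,825/7,800 = 49%.
Product A: score 655 ≥ 640; DTI 49% ≤ 50% → qualifies.
Product B: score 655 < 720; DTI 49% > 43% → does not qualify.

Product A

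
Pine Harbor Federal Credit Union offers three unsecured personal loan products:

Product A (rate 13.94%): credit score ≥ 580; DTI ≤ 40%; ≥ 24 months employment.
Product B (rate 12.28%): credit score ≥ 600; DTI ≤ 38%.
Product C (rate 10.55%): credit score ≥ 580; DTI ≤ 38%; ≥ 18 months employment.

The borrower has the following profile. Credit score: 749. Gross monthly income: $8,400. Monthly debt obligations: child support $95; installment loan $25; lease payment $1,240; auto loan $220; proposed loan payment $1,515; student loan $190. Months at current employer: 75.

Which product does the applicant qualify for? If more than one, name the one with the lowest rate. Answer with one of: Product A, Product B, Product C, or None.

Product A

Total debts = (95 + 25 + 1,240 + 220 + 1,515 + 190) = 3,285; DTI = 3,285/8,400 = 39.1%.
Product A: score 749 ≥ 580; DTI 39.1% ≤ 40%; employment 75 ≥ 24 mo → qualifies.
Product B: score 749 ≥ 600; DTI 39.1% > 38% → does not qualify.
Product C: score 749 ≥ 580; DTI 39.1% > 38%; employment 75 ≥ 18 mo → does not qualify.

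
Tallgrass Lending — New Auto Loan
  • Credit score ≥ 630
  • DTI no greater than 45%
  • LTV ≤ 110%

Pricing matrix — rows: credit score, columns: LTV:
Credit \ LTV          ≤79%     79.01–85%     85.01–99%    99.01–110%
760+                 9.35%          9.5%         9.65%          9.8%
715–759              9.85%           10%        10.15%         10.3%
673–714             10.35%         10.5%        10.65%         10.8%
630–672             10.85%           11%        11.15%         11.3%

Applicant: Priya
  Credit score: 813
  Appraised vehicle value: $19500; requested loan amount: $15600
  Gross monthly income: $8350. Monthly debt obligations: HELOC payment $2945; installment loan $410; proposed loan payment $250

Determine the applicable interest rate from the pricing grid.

9.5%

Credit score 813 ≥ 630; Total monthly debts = (2,945 + 410 + 250) = 3,605. DTI = 3,605/8,350 = 43.2% ≤ 45%
LTV: 15,600 ÷ 19,500 = 80%, within 110% cap
Score 813 is in the 760+ band; LTV 80% is in the 79.01–85% band → 9.5%.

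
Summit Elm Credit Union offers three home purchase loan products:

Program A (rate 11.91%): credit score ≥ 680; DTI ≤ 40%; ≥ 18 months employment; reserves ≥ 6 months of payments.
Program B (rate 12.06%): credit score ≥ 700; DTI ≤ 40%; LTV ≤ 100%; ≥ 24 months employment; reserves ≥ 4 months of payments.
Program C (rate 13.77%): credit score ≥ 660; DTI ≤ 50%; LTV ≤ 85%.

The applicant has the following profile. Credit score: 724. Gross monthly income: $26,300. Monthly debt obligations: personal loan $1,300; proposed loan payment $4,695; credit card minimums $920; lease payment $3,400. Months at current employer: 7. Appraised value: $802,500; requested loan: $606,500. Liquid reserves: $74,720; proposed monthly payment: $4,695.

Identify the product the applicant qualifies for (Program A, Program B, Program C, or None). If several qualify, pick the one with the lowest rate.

Total debts = (1,300 + 4,695 + 920 + 3,400) = 10,315; DTI = 10,315/26,300 = 39.2%.
LTV = 606,500/802,500 = 75.6%.
Reserves = 74,720/4,695 = 15.9 months.
Program A: score 724 ≥ 680; DTI 39.2% ≤ 40%; employment 7 < 18 mo; reserves 15.9 ≥ 6 mo → does not qualify.
Program B: score 724 ≥ 700; DTI 39.2% ≤ 40%; LTV 75.6% ≤ 100%; employment 7 < 24 mo; reserves 15.9 ≥ 4 mo → does not qualify.
Program C: score 724 ≥ 660; DTI 39.2% ≤ 50%; LTV 75.6% ≤ 85% → qualifies.

Program C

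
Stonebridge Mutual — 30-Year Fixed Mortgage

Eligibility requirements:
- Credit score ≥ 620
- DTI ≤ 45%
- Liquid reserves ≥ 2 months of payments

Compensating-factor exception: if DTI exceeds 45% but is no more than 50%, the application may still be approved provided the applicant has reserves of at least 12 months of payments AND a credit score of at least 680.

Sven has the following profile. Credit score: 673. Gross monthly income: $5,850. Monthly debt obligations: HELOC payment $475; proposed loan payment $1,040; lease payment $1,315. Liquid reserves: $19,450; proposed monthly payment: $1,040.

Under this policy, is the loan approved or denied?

Denied

Credit score 673 ≥ 620 (meets base)
Total debts = (475 + 1,040 + 1,315) = 2,830. DTI = 2,830/5,850 = 48.4% > 45% — standard DTI limit exceeded.
Liquid reserves cover 19,450/1,040 = 18.7 months — ≥ 2 required
DTI 48.4% is within the 45%–50% exception band; checking compensating factors.
Reserves 18.7 ≥ 12 months; credit score 673 < 680.
Compensating-factor requirement not fully met.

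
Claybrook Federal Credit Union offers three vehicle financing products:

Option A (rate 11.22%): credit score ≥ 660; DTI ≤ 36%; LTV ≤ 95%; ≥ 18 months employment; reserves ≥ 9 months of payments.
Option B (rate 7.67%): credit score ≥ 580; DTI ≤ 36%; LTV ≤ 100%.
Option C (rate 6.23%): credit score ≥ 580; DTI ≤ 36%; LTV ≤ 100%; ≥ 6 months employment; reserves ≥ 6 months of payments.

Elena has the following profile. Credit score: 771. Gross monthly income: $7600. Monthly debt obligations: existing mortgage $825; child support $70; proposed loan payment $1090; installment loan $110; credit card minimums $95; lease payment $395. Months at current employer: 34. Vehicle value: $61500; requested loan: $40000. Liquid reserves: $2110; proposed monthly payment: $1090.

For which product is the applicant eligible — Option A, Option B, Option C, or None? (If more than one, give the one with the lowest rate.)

Total debts = (825 + 70 + 1,090 + 110 + 95 + 395) = 2,585; DTI = 2,585/7,600 = 34%.
LTV = 40,000/61,500 = 65%.
Reserves = 2,110/1,090 = 1.9 months.
Option A: score 771 ≥ 660; DTI 34% ≤ 36%; LTV 65% ≤ 95%; employment 34 ≥ 18 mo; reserves 1.9 < 9 mo → does not qualify.
Option B: score 771 ≥ 580; DTI 34% ≤ 36%; LTV 65% ≤ 100% → qualifies.
Option C: score 771 ≥ 580; DTI 34% ≤ 36%; LTV 65% ≤ 100%; employment 34 ≥ 6 mo; reserves 1.9 < 6 mo → does not qualify.

Option B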